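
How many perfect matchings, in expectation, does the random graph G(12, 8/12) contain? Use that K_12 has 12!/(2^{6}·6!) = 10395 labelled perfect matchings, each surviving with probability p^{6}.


K_12 has 12!/(2^{6}·6!) = 10395 labelled perfect matchings.
For each such perfect matching H, let X_H = 1 if all 6 edges of H are present in G. Then P[X_H = 1] = p^{6} = (2/3)^{6} = 64/729.
By linearity of expectation: E[X] = Σ_H E[X_H] = 10395 · p^{6} = 10395 · 64/729 = 24640/27.
Numerically: E[X] ≈ 912.59.

E[X] = 10395 · (2/3)^{6} = 24640/27 ≈ 912.59.


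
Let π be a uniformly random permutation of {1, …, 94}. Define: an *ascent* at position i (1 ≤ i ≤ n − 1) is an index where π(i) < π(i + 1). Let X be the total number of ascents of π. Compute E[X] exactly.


Write X = Σ X_I over i = 1, …, 93, with X_I the indicator of one ascent.
There are 93 indicators.
For each fixed i, the pair (π(i), π(i+1)) is a uniformly random ordered pair of distinct values from {1, …, 94}; by symmetry P[π(i) < π(i+1)] = 1/2.
By linearity: E[X] = 93 · (1/2) = (94 − 1) · (1/2) = 93/2 ≈ 46.500.

E[X] = 93/2 = 46.500.


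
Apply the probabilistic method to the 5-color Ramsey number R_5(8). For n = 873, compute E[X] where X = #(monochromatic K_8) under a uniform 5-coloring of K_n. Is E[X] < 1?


E[X] = C(873, 8) · 5^{1 − 28} = 8102594482562031309 · 5^{−27} = 8102594482562031309/7450580596923828125.
As a reduced fraction: E[X] = 8102594482562031309/7450580596923828125 ≈ 1.0875.
Is E[X] < 1? NO.
Since E[X] ≥ 1, the first-moment bound is inconclusive at n = 873; it does NOT by itself certify R_5(8) > 873.

E[X] = 8102594482562031309/7450580596923828125 ≈ 1.0875; E[X] ≥ 1; first-moment method inconclusive here.


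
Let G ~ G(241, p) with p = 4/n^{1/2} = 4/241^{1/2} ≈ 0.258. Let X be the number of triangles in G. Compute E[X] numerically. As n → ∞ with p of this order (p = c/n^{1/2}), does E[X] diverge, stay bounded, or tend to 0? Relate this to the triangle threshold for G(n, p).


Number of potential triangles: C(241, 3) = 2303960.
Each occurs with probability p³ ≈ (0.258)³ ≈ 1.71062e-02.
By linearity: E[X] = C(241, 3)·p³ ≈ 2303960 · 1.71062e-02 ≈ 39412.079.
Since α = 1/2 < 1, p = c/n^{1/2} ≫ 1/n is above the triangle threshold p ~ 1/n. Asymptotically E[X] ~ (c³/6)·n^{3(1−α)} = (4³/6)·n^{1.5} → ∞; triangles are abundant w.h.p.

E[X] ≈ 39412.079; in regime p = Θ(1/n^{1/2}) E[X] diverges (above the triangle threshold p ~ 1/n).


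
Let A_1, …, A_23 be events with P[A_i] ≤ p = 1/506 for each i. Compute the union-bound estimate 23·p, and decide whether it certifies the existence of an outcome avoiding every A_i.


Union bound: P[∪_{i=1}^{23} A_i] ≤ Σ_i P[A_i] ≤ 23·p = 23·(1/506) = 1/22.
Numerically: 1/22 ≈ 0.0455.
Is 1/22 < 1? YES.
Since P[∪ A_i] ≤ 1/22 < 1, the complement has P[∩ A_i^c] ≥ 1 − 1/22 = 21/22 > 0, so some outcome avoids every A_i.

23·p = 1/22 ≈ 0.0455; existence CERTIFIED by the union bound.


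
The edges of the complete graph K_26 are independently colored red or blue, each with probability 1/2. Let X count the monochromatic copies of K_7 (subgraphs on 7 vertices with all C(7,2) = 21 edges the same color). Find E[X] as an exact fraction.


Let X = Σ_S X_S over the C(26, 7) = 657800 subsets S of size 7, where X_S = 1 if the K_7 on S is monochromatic.
For a fixed S, the K_7 on S has C(7, 2) = 21 edges. P[all 21 edges red] = (1/2)^21, and likewise for blue, so P[monochromatic] = 2·(1/2)^21 = 2^{1 − 21} = 1/1048576.
By linearity: E[X] = C(26, 7) · 2^{1 − 21} = 657800 · 1/1048576 = 82225/131072.
Numerically: E[X] ≈ 0.627.

E[X] = C(26,7)·2^(1−C(7,2)) = 82225/131072 ≈ 0.627.


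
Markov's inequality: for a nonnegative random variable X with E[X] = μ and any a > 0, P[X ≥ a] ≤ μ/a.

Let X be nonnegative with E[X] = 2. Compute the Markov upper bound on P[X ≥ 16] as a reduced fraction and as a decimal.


μ = E[X] = 2, a = 16.
Markov: P[X ≥ 16] ≤ μ/a = (2)/16 = 1/8.
Numerically: ≈ 0.12500.
(Since a = 16 > μ = 2.00000, the bound 1/8 is < 1 and informative.)

P[X ≥ 16] ≤ 1/8 ≈ 0.12500.


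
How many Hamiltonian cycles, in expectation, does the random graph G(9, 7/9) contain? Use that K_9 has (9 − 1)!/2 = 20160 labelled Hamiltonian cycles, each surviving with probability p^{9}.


K_9 has (9 − 1)!/2 = 20160 labelled Hamiltonian cycles.
For each such Hamiltonian cycle H, let X_H = 1 if all 9 edges of H are present in G. Then P[X_H = 1] = p^{9} = (7/9)^{9} = 40353607/387420489.
By linearity of expectation: E[X] = Σ_H E[X_H] = 20160 · p^{9} = 20160 · 40353607/387420489 = 90392079680/43046721.
Numerically: E[X] ≈ 2099.86.

E[X] = 20160 · (7/9)^{9} = 90392079680/43046721 ≈ 2099.86.


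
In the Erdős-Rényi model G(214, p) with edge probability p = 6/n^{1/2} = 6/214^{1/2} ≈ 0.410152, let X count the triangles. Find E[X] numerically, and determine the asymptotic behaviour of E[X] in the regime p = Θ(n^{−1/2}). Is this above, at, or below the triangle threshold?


Number of potential triangles: C(214, 3) = 1610564.
Each occurs with probability p³ ≈ (0.410152)³ ≈ 6.89974581e-02.
By linearity: E[X] = C(214, 3)·p³ ≈ 1610564 · 6.89974581e-02 ≈ 111124.822035.
Since α = 1/2 < 1, p = c/n^{1/2} ≫ 1/n is above the triangle threshold p ~ 1/n. Asymptotically E[X] ~ (c³/6)·n^{3(1−α)} = (6³/6)·n^{1.5} → ∞; triangles are abundant w.h.p.

E[X] ≈ 111124.822035; in regime p = Θ(1/n^{1/2}) E[X] diverges (above the triangle threshold p ~ 1/n).


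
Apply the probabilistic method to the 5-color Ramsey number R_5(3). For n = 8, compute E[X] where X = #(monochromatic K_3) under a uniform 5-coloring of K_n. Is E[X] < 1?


E[X] = C(8, 3) · 5^{1 − 3} = 56 · 5^{−2} = 56/25.
As a reduced fraction: E[X] = 56/25 ≈ 2.2400000.
Is E[X] < 1? NO.
Since E[X] ≥ 1, the first-moment bound is inconclusive at n = 8; it does NOT by itself certify R_5(3) > 8.

E[X] = 56/25 ≈ 2.2400000; E[X] ≥ 1; first-moment method inconclusive here.


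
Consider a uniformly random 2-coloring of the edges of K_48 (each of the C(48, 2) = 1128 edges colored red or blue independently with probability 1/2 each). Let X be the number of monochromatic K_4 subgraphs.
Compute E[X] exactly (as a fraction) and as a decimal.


Let X = Σ_S X_S over the C(48, 4) = 194580 subsets S of size 4, where X_S = 1 if the K_4 on S is monochromatic.
For a fixed S, the K_4 on S has C(4, 2) = 6 edges. P[all 6 edges red] = (1/2)^6, and likewise for blue, so P[monochromatic] = 2·(1/2)^6 = 2^{1 − 6} = 1/32.
Summing: E[X] = C(48, 4) · 2^{1 − 6} = 194580 · 1/32 = 48645/8.
Numerically: E[X] ≈ 6080.62500.

E[X] = C(48,4)·2^(1−C(4,2)) = 48645/8 ≈ 6080.62500.


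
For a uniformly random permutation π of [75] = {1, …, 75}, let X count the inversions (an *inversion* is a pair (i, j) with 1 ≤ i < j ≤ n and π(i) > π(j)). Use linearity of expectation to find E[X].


Write X = Σ X_I over the C(75, 2) = 2775 pairs i < j, with X_I the indicator of one inversion.
There are 2775 indicators.
For each fixed pair i < j, the values π(i) and π(j) are two distinct elements of {1, …, 75} in uniformly random order; by symmetry P[π(i) > π(j)] = 1/2.
By linearity: E[X] = 2775 · (1/2) = C(75, 2) · (1/2) = 2775/2 = 2775/2 ≈ 1387.500.

E[X] = 2775/2 = 1387.500.


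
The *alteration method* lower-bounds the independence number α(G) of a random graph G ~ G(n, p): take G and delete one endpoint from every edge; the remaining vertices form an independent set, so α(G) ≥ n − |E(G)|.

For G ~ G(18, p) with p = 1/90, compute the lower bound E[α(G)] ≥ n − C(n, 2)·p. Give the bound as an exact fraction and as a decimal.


E[|E(G)|] = C(18, 2)·p = 153 · (1/90) = 17/10.
E[α(G)] ≥ n − E[|E(G)|] = 18 − 17/10 = 163/10.
Numerically: ≈ 16.300.
(This is only a lower bound; the true E[α(G)] may be larger.)

E[α(G)] ≥ 163/10 ≈ 16.300.


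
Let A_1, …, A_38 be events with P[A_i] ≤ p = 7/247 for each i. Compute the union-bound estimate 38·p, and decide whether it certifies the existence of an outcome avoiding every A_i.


Union bound: P[∪_{i=1}^{38} A_i] ≤ Σ_i P[A_i] ≤ 38·p = 38·(7/247) = 14/13.
Numerically: 14/13 ≈ 1.077.
Is 14/13 < 1? NO.
Since the bound 14/13 is ≥ 1, the union bound is uninformative here; it does NOT by itself certify existence.

38·p = 14/13 ≈ 1.077; existence NOT certified by the union bound.


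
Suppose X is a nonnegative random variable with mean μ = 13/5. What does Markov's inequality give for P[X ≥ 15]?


μ = E[X] = 13/5, a = 15.
Markov: P[X ≥ 15] ≤ μ/a = (13/5)/15 = 13/75.
Numerically: ≈ 0.17333.
(Since a = 15 > μ = 2.60000, the bound 13/75 is < 1 and informative.)

P[X ≥ 15] ≤ 13/75 ≈ 0.17333.


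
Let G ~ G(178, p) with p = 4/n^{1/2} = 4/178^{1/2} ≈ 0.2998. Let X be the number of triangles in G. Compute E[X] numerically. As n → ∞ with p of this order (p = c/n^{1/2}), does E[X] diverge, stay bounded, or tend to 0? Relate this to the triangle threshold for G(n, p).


Number of potential triangles: C(178, 3) = 924176.
Each occurs with probability p³ ≈ (0.2998)³ ≈ 2.694945e-02.
By linearity: E[X] = C(178, 3)·p³ ≈ 924176 · 2.694945e-02 ≈ 24906.0386.
Since α = 1/2 < 1, p = c/n^{1/2} ≫ 1/n is above the triangle threshold p ~ 1/n. Asymptotically E[X] ~ (c³/6)·n^{3(1−α)} = (4³/6)·n^{1.5} → ∞; triangles are abundant w.h.p.

E[X] ≈ 24906.0386; in regime p = Θ(1/n^{1/2}) E[X] diverges (above the triangle threshold p ~ 1/n).


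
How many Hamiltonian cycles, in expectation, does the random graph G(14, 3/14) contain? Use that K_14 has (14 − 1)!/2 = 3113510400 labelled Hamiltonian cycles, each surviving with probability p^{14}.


K_14 has (14 − 1)!/2 = 3113510400 labelled Hamiltonian cycles.
For each such Hamiltonian cycle H, let X_H = 1 if all 14 edges of H are present in G. Then P[X_H = 1] = p^{14} = (3/14)^{14} = 4782969/11112006825558016.
Summing the indicators: E[X] = Σ_H E[X_H] = 3113510400 · p^{14} = 3113510400 · 4782969/11112006825558016 = 4155084744525/3100448333024.
Numerically: E[X] ≈ 1.34.

E[X] = 3113510400 · (3/14)^{14} = 4155084744525/3100448333024 ≈ 1.34.


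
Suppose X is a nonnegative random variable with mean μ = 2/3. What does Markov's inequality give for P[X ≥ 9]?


μ = E[X] = 2/3, a = 9.
Markov: P[X ≥ 9] ≤ μ/a = (2/3)/9 = 2/27.
Numerically: ≈ 0.074074.
(Since a = 9 > μ = 0.666667, the bound 2/27 is < 1 and informative.)

P[X ≥ 9] ≤ 2/27 ≈ 0.074074.


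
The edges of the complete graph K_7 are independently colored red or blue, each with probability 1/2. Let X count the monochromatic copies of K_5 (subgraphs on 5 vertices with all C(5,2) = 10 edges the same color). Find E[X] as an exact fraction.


Let X = Σ_S X_S over the C(7, 5) = 21 subsets S of size 5, where X_S = 1 if the K_5 on S is monochromatic.
For a fixed S, the K_5 on S has C(5, 2) = 10 edges. P[all 10 edges red] = (1/2)^10, and likewise for blue, so P[monochromatic] = 2·(1/2)^10 = 2^{1 − 10} = 1/512.
By linearity: E[X] = C(7, 5) · 2^{1 − 10} = 21 · 1/512 = 21/512.
Numerically: E[X] ≈ 0.0410.

E[X] = C(7,5)·2^(1−C(5,2)) = 21/512 ≈ 0.0410.


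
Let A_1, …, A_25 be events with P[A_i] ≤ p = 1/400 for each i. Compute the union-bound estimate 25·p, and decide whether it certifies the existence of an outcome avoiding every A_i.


Union bound: P[∪_{i=1}^{25} A_i] ≤ Σ_i P[A_i] ≤ 25·p = 25·(1/400) = 1/16.
Numerically: 1/16 ≈ 0.0625.
Is 1/16 < 1? YES.
Since P[∪ A_i] ≤ 1/16 < 1, the complement has P[∩ A_i^c] ≥ 1 − 1/16 = 15/16 > 0, so some outcome avoids every A_i.

25·p = 1/16 ≈ 0.0625; existence CERTIFIED by the union bound.


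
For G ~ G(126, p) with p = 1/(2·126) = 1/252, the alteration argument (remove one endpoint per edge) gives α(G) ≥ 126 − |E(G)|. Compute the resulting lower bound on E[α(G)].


E[|E(G)|] = C(126, 2)·p = 7875 · (1/252) = 125/4.
E[α(G)] ≥ n − E[|E(G)|] = 126 − 125/4 = 379/4.
Numerically: ≈ 94.750000.
(This is only a lower bound; the true E[α(G)] may be larger.)

E[α(G)] ≥ 379/4 ≈ 94.750000.


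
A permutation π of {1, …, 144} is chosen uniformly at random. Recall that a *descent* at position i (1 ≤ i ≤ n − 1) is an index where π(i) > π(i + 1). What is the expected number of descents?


Write X = Σ X_I over i = 1, …, 143, with X_I the indicator of one descent.
There are 143 indicators.
For each fixed i, the pair (π(i), π(i+1)) is a uniformly random ordered pair of distinct values from {1, …, 144}; by symmetry P[π(i) > π(i+1)] = 1/2.
By linearity: E[X] = 143 · (1/2) = (144 − 1) · (1/2) = 143/2 ≈ 71.50000.

E[X] = 143/2 = 71.50000.


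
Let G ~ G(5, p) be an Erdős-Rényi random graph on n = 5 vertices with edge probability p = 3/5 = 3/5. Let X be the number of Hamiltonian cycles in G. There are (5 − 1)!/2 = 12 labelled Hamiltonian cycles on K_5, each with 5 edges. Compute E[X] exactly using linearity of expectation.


K_5 has (5 − 1)!/2 = 12 labelled Hamiltonian cycles.
For each such Hamiltonian cycle H, let X_H = 1 if all 5 edges of H are present in G. Then P[X_H = 1] = p^{5} = (3/5)^{5} = 243/3125.
By linearity: E[X] = Σ_H E[X_H] = 12 · p^{5} = 12 · 243/3125 = 2916/3125.
Numerically: E[X] ≈ 0.933.

E[X] = 12 · (3/5)^{5} = 2916/3125 ≈ 0.933.


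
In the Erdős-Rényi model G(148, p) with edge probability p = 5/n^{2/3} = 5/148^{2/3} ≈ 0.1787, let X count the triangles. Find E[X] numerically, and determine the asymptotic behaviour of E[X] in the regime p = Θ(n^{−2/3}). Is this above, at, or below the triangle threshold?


Number of potential triangles: C(148, 3) = 529396.
Each occurs with probability p³ ≈ (0.1787)³ ≈ 5.7067202e-03.
By linearity: E[X] = C(148, 3)·p³ ≈ 529396 · 5.7067202e-03 ≈ 3021.11486.
Since α = 2/3 < 1, p = c/n^{2/3} ≫ 1/n is above the triangle threshold p ~ 1/n. Asymptotically E[X] ~ (c³/6)·n^{3(1−α)} = (5³/6)·n^{1} → ∞; triangles are abundant w.h.p.

E[X] ≈ 3021.11486; in regime p = Θ(1/n^{2/3}) E[X] diverges (above the triangle threshold p ~ 1/n).


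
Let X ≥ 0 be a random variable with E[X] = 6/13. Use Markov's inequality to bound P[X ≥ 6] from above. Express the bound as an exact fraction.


μ = E[X] = 6/13, a = 6.
Markov: P[X ≥ 6] ≤ μ/a = (6/13)/6 = 1/13.
Numerically: ≈ 0.0769.
(Since a = 6 > μ = 0.4615, the bound 1/13 is < 1 and informative.)

P[X ≥ 6] ≤ 1/13 ≈ 0.0769.


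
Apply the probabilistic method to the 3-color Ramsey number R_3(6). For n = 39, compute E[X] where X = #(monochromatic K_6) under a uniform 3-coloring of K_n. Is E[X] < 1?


E[X] = C(39, 6) · 3^{1 − 15} = 3262623 · 3^{−14} = 3262623/4782969.
As a reduced fraction: E[X] = 1087541/1594323 ≈ 0.68213.
Is E[X] < 1? YES.
Since E[X] < 1, there exists a 3-coloring of K_{39} with no monochromatic K_6; hence R_3(6) > 39.

E[X] = 1087541/1594323 ≈ 0.68213; E[X] < 1, so R_3(6) > 39.


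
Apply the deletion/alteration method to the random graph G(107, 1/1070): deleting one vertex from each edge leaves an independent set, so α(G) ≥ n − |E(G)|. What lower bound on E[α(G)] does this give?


E[|E(G)|] = C(107, 2)·p = 5671 · (1/1070) = 53/10.
E[α(G)] ≥ n − E[|E(G)|] = 107 − 53/10 = 1017/10.
Numerically: ≈ 101.700000.
(This is only a lower bound; the true E[α(G)] may be larger.)

E[α(G)] ≥ 1017/10 ≈ 101.700000.


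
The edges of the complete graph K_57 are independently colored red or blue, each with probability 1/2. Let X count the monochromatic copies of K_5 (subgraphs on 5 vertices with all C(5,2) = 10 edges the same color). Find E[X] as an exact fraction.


Let X = Σ_S X_S over the C(57, 5) = 4187106 subsets S of size 5, where X_S = 1 if the K_5 on S is monochromatic.
For a fixed S, the K_5 on S has C(5, 2) = 10 edges. P[all 10 edges red] = (1/2)^10, and likewise for blue, so P[monochromatic] = 2·(1/2)^10 = 2^{1 − 10} = 1/512.
By linearity: E[X] = C(57, 5) · 2^{1 − 10} = 4187106 · 1/512 = 2093553/256.
Numerically: E[X] ≈ 8177.941.

E[X] = C(57,5)·2^(1−C(5,2)) = 2093553/256 ≈ 8177.941.


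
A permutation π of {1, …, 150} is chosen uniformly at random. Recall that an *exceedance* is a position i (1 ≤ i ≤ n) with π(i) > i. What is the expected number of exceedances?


Write X = Σ_{i=1}^{150} X_i, where X_i = 1_{π(i) > i}.
For each fixed i, π(i) is uniform over {1, …, 150} (marginal of a uniform permutation), so P[π(i) > i] = (n − i)/n. Summing: Σ_{i=1}^{150} (n − i)/n = (0 + 1 + … + 149)/150 = 150(150 − 1)/(2·150) = (150 − 1)/2.
Hence E[X] = Σ_{i=1}^{150} (150 − i)/150 = 149/2 ≈ 74.500000.

E[X] = 149/2 = 74.500000.


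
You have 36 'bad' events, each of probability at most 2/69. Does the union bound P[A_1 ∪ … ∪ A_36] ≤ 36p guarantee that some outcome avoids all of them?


Union bound: P[∪_{i=1}^{36} A_i] ≤ Σ_i P[A_i] ≤ 36·p = 36·(2/69) = 24/23.
Numerically: 24/23 ≈ 1.043478.
Is 24/23 < 1? NO.
Since the bound 24/23 is ≥ 1, the union bound is uninformative here; it does NOT by itself certify existence.

36·p = 24/23 ≈ 1.043478; existence NOT certified by the union bound.


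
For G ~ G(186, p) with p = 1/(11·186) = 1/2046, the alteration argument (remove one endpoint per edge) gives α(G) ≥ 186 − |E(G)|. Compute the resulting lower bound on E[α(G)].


E[|E(G)|] = C(186, 2)·p = 17205 · (1/2046) = 185/22.
E[α(G)] ≥ n − E[|E(G)|] = 186 − 185/22 = 3907/22.
Numerically: ≈ 177.591.
(This is only a lower bound; the true E[α(G)] may be larger.)

E[α(G)] ≥ 3907/22 ≈ 177.591.


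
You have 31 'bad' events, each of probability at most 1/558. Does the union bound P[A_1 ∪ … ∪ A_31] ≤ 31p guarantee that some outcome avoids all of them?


Union bound: P[∪_{i=1}^{31} A_i] ≤ Σ_i P[A_i] ≤ 31·p = 31·(1/558) = 1/18.
Numerically: 1/18 ≈ 0.05556.
Is 1/18 < 1? YES.
Since P[∪ A_i] ≤ 1/18 < 1, the complement has P[∩ A_i^c] ≥ 1 − 1/18 = 17/18 > 0, so some outcome avoids every A_i.

31·p = 1/18 ≈ 0.05556; existence CERTIFIED by the union bound.


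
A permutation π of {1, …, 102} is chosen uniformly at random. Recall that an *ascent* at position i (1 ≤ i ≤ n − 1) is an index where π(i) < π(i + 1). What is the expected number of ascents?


Write X = Σ X_I over i = 1, …, 101, with X_I the indicator of one ascent.
There are 101 indicators.
For each fixed i, the pair (π(i), π(i+1)) is a uniformly random ordered pair of distinct values from {1, …, 102}; by symmetry P[π(i) < π(i+1)] = 1/2.
By linearity: E[X] = 101 · (1/2) = (102 − 1) · (1/2) = 101/2 ≈ 50.500000.

E[X] = 101/2 = 50.500000.


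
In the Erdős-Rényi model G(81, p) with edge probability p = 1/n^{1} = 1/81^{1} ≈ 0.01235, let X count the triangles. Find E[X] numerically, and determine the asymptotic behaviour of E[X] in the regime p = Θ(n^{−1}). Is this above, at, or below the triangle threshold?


Number of potential triangles: C(81, 3) = 85320.
Each occurs with probability p³ ≈ (0.01235)³ ≈ 1.881676e-06.
By linearity: E[X] = C(81, 3)·p³ ≈ 85320 · 1.881676e-06 ≈ 0.1605.
Here α = 1, so p = 1/n is exactly at the triangle threshold p ~ 1/n. Asymptotically E[X] → c³/6 = 1³/6 = 1/6 ≈ 0.1667, a bounded constant. In this regime the triangle count is asymptotically Poisson(c³/6).

E[X] ≈ 0.1605; in regime p = Θ(1/n^{1}) E[X] stays bounded (at the triangle threshold p ~ 1/n).


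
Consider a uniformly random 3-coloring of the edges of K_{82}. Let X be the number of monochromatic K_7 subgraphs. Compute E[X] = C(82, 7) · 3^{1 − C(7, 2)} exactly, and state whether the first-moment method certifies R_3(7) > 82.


E[X] = C(82, 7) · 3^{1 − 21} = 3801756816 · 3^{−20} = 3801756816/3486784401.
As a reduced fraction: E[X] = 140805808/129140163 ≈ 1.0903.
Is E[X] < 1? NO.
Since E[X] ≥ 1, the first-moment bound is inconclusive at n = 82; it does NOT by itself certify R_3(7) > 82.

E[X] = 140805808/129140163 ≈ 1.0903; E[X] ≥ 1; first-moment method inconclusive here.


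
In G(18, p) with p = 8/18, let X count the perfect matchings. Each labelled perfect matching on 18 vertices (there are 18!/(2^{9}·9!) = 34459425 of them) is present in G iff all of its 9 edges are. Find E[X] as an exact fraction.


K_18 has 18!/(2^{9}·9!) = 34459425 labelled perfect matchings.
For each such perfect matching H, let X_H = 1 if all 9 edges of H are present in G. Then P[X_H = 1] = p^{9} = (4/9)^{9} = 262144/387420489.
By linearity: E[X] = Σ_H E[X_H] = 34459425 · p^{9} = 34459425 · 262144/387420489 = 111522611200/4782969.
Numerically: E[X] ≈ 2.332e+04.

E[X] = 34459425 · (4/9)^{9} = 111522611200/4782969 ≈ 2.332e+04.


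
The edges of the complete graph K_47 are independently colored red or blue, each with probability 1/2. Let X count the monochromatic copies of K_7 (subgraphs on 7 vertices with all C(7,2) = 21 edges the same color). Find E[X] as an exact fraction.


Let X = Σ_S X_S over the C(47, 7) = 62891499 subsets S of size 7, where X_S = 1 if the K_7 on S is monochromatic.
For a fixed S, the K_7 on S has C(7, 2) = 21 edges. P[all 21 edges red] = (1/2)^21, and likewise for blue, so P[monochromatic] = 2·(1/2)^21 = 2^{1 − 21} = 1/1048576.
Summing: E[X] = C(47, 7) · 2^{1 − 21} = 62891499 · 1/1048576 = 62891499/1048576.
Numerically: E[X] ≈ 59.9780.

E[X] = C(47,7)·2^(1−C(7,2)) = 62891499/1048576 ≈ 59.9780.


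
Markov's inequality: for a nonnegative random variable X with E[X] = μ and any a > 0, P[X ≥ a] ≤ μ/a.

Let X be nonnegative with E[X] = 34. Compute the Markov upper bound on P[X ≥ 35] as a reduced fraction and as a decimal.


μ = E[X] = 34, a = 35.
Markov: P[X ≥ 35] ≤ μ/a = (34)/35 = 34/35.
Numerically: ≈ 0.971.
(Since a = 35 > μ = 34.000, the bound 34/35 is < 1 and informative.)

P[X ≥ 35] ≤ 34/35 ≈ 0.971.


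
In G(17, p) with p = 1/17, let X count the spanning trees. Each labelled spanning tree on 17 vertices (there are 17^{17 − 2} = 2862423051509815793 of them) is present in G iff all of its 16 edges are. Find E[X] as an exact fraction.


K_17 has 17^{17 − 2} = 2862423051509815793 labelled spanning trees.
For each such spanning tree H, let X_H = 1 if all 16 edges of H are present in G. Then P[X_H = 1] = p^{16} = (1/17)^{16} = 1/48661191875666868481.
By linearity of expectation: E[X] = Σ_H E[X_H] = 2862423051509815793 · p^{16} = 2862423051509815793 · 1/48661191875666868481 = 1/17.
Numerically: E[X] ≈ 0.0588235.

E[X] = 2862423051509815793 · (1/17)^{16} = 1/17 ≈ 0.0588235.


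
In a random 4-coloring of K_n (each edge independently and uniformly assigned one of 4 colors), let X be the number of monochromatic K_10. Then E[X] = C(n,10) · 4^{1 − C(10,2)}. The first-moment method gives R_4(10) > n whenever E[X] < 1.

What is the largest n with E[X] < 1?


We need C(n, 10) · 4^{1 − 45} < 1, i.e. C(n, 10) < 4^{45 − 1} = 309485009821345068724781056.
Check values of n near the boundary:
  n = 2017: C(2017, 10) = 300324964434452596180990448; 300324964434452596180990448 < 309485009821345068724781056? YES
  n = 2018: C(2018, 10) = 301820606687612220663963508; 301820606687612220663963508 < 309485009821345068724781056? YES
  n = 2019: C(2019, 10) = 303322949179835278009229628; 303322949179835278009229628 < 309485009821345068724781056? YES
  n = 2020: C(2020, 10) = 304832018578739931133653656; 304832018578739931133653656 < 309485009821345068724781056? YES
  n = 2021: C(2021, 10) = 306347841644770462864800616; 306347841644770462864800616 < 309485009821345068724781056? YES
  n = 2022: C(2022, 10) = 307870445231474093395937796; 307870445231474093395937796 < 309485009821345068724781056? YES
  n = 2023: C(2023, 10) = 309399856285778485315440716; 309399856285778485315440716 < 309485009821345068724781056? YES
  n = 2024: C(2024, 10) = 310936101848269937576192656; 310936101848269937576192656 < 309485009821345068724781056? NO
The largest n with C(n, 10) < 309485009821345068724781056 is n = 2023 (where E[X] = 77349964071444621328860179/77371252455336267181195264 ≈ 0.99972). Hence R_4(10) > 2023, i.e. R_4(10) ≥ 2024.

Largest n = 2023; hence R_4(10) > 2023.


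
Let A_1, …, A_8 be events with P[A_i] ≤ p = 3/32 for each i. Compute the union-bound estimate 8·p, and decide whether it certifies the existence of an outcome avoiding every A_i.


Union bound: P[∪_{i=1}^{8} A_i] ≤ Σ_i P[A_i] ≤ 8·p = 8·(3/32) = 3/4.
Numerically: 3/4 ≈ 0.750000.
Is 3/4 < 1? YES.
Since P[∪ A_i] ≤ 3/4 < 1, the complement has P[∩ A_i^c] ≥ 1 − 3/4 = 1/4 > 0, so some outcome avoids every A_i.

8·p = 3/4 ≈ 0.750000; existence CERTIFIED by the union bound.


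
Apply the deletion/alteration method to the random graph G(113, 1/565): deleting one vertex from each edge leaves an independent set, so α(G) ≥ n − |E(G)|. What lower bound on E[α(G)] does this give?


E[|E(G)|] = C(113, 2)·p = 6328 · (1/565) = 56/5.
E[α(G)] ≥ n − E[|E(G)|] = 113 − 56/5 = 509/5.
Numerically: ≈ 101.80000.
(This is only a lower bound; the true E[α(G)] may be larger.)

E[α(G)] ≥ 509/5 ≈ 101.80000.


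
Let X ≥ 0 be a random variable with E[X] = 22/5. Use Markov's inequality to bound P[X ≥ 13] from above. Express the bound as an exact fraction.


μ = E[X] = 22/5, a = 13.
Markov: P[X ≥ 13] ≤ μ/a = (22/5)/13 = 22/65.
Numerically: ≈ 0.338462.
(Since a = 13 > μ = 4.400000, the bound 22/65 is < 1 and informative.)

P[X ≥ 13] ≤ 22/65 ≈ 0.338462.


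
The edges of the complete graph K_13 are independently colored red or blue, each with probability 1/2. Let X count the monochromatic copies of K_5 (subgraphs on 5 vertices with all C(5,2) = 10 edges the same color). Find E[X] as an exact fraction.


Let X = Σ_S X_S over the C(13, 5) = 1287 subsets S of size 5, where X_S = 1 if the K_5 on S is monochromatic.
For a fixed S, the K_5 on S has C(5, 2) = 10 edges. P[all 10 edges red] = (1/2)^10, and likewise for blue, so P[monochromatic] = 2·(1/2)^10 = 2^{1 − 10} = 1/512.
Summing: E[X] = C(13, 5) · 2^{1 − 10} = 1287 · 1/512 = 1287/512.
Numerically: E[X] ≈ 2.513672.

E[X] = C(13,5)·2^(1−C(5,2)) = 1287/512 ≈ 2.513672.


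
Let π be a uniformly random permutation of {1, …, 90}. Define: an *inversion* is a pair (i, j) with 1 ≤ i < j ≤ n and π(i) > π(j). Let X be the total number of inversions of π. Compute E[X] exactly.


Write X = Σ X_I over the C(90, 2) = 4005 pairs i < j, with X_I the indicator of one inversion.
There are 4005 indicators.
For each fixed pair i < j, the values π(i) and π(j) are two distinct elements of {1, …, 90} in uniformly random order; by symmetry P[π(i) > π(j)] = 1/2.
By linearity: E[X] = 4005 · (1/2) = C(90, 2) · (1/2) = 4005/2 = 4005/2 ≈ 2002.5000.

E[X] = 4005/2 = 2002.5000.


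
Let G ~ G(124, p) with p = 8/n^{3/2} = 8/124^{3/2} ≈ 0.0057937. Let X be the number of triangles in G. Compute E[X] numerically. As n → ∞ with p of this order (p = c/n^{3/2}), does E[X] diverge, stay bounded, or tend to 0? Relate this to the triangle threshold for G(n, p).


Number of potential triangles: C(124, 3) = 310124.
Each occurs with probability p³ ≈ (0.0057937)³ ≈ 1.9447885e-07.
By linearity: E[X] = C(124, 3)·p³ ≈ 310124 · 1.9447885e-07 ≈ 0.06031.
Since α = 3/2 > 1, p = c/n^{3/2} = o(1/n) is below the triangle threshold p ~ 1/n. Asymptotically E[X] ~ (c³/6)·n^{3(1−α)} = (8³/6)·n^{-1.5} → 0, so by Markov's inequality G has no triangles w.h.p.

E[X] ≈ 0.06031; in regime p = Θ(1/n^{3/2}) E[X] tends to 0 (below the triangle threshold p ~ 1/n).


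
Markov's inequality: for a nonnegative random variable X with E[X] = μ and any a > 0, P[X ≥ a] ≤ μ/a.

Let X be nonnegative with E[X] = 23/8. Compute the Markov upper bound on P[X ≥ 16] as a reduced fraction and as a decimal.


μ = E[X] = 23/8, a = 16.
Markov: P[X ≥ 16] ≤ μ/a = (23/8)/16 = 23/128.
Numerically: ≈ 0.179688.
(Since a = 16 > μ = 2.875000, the bound 23/128 is < 1 and informative.)

P[X ≥ 16] ≤ 23/128 ≈ 0.179688.


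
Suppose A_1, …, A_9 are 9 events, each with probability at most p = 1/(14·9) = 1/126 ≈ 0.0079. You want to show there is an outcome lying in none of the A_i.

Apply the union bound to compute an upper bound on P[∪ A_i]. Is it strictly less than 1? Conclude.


Union bound: P[∪_{i=1}^{9} A_i] ≤ Σ_i P[A_i] ≤ 9·p = 9·(1/126) = 1/14.
Numerically: 1/14 ≈ 0.0714.
Is 1/14 < 1? YES.
Since P[∪ A_i] ≤ 1/14 < 1, the complement has P[∩ A_i^c] ≥ 1 − 1/14 = 13/14 > 0, so some outcome avoids every A_i.

9·p = 1/14 ≈ 0.0714; existence CERTIFIED by the union bound.


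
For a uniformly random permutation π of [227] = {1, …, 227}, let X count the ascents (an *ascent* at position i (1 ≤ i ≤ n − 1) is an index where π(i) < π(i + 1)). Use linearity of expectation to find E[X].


Write X = Σ X_I over i = 1, …, 226, with X_I the indicator of one ascent.
There are 226 indicators.
For each fixed i, the pair (π(i), π(i+1)) is a uniformly random ordered pair of distinct values from {1, …, 227}; by symmetry P[π(i) < π(i+1)] = 1/2.
By linearity: E[X] = 226 · (1/2) = (227 − 1) · (1/2) = 113 ≈ 113.000.

E[X] = 113 = 113.000.


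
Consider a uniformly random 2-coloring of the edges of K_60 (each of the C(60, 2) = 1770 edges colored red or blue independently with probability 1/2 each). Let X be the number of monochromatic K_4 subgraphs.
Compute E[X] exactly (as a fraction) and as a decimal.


Let X = Σ_S X_S over the C(60, 4) = 487635 subsets S of size 4, where X_S = 1 if the K_4 on S is monochromatic.
For a fixed S, the K_4 on S has C(4, 2) = 6 edges. P[all 6 edges red] = (1/2)^6, and likewise for blue, so P[monochromatic] = 2·(1/2)^6 = 2^{1 − 6} = 1/32.
By linearity of expectation: E[X] = C(60, 4) · 2^{1 − 6} = 487635 · 1/32 = 487635/32.
Numerically: E[X] ≈ 15238.5938.

E[X] = C(60,4)·2^(1−C(4,2)) = 487635/32 ≈ 15238.5938.


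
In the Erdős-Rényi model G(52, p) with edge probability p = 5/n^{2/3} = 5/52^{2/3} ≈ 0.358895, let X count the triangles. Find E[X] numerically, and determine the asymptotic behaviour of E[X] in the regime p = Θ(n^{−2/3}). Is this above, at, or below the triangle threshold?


Number of potential triangles: C(52, 3) = 22100.
Each occurs with probability p³ ≈ (0.358895)³ ≈ 4.62278107e-02.
By linearity: E[X] = C(52, 3)·p³ ≈ 22100 · 4.62278107e-02 ≈ 1021.634615.
Since α = 2/3 < 1, p = c/n^{2/3} ≫ 1/n is above the triangle threshold p ~ 1/n. Asymptotically E[X] ~ (c³/6)·n^{3(1−α)} = (5³/6)·n^{1} → ∞; triangles are abundant w.h.p.

E[X] ≈ 1021.634615; in regime p = Θ(1/n^{2/3}) E[X] diverges (above the triangle threshold p ~ 1/n).


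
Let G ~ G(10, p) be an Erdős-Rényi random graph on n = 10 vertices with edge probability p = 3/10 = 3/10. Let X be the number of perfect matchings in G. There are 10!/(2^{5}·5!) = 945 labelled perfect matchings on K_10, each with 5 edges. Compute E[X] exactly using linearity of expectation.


K_10 has 10!/(2^{5}·5!) = 945 labelled perfect matchings.
For each such perfect matching H, let X_H = 1 if all 5 edges of H are present in G. Then P[X_H = 1] = p^{5} = (3/10)^{5} = 243/100000.
By linearity: E[X] = Σ_H E[X_H] = 945 · p^{5} = 945 · 243/100000 = 45927/20000.
Numerically: E[X] ≈ 2.2963.

E[X] = 945 · (3/10)^{5} = 45927/20000 ≈ 2.2963.


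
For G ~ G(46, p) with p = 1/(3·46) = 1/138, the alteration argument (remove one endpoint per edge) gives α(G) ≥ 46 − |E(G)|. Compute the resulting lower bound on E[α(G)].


E[|E(G)|] = C(46, 2)·p = 1035 · (1/138) = 15/2.
E[α(G)] ≥ n − E[|E(G)|] = 46 − 15/2 = 77/2.
Numerically: ≈ 38.500000.
(This is only a lower bound; the true E[α(G)] may be larger.)

E[α(G)] ≥ 77/2 ≈ 38.500000.


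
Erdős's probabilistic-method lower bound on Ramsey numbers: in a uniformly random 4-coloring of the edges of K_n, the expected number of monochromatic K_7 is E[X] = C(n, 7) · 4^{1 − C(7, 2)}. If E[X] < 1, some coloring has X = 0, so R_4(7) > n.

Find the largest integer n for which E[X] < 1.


We need C(n, 7) · 4^{1 − 21} < 1, i.e. C(n, 7) < 4^{21 − 1} = 1099511627776.
Check values of n near the boundary:
  n = 176: C(176, 7) = 919790691600; 919790691600 < 1099511627776? YES
  n = 177: C(177, 7) = 957664425960; 957664425960 < 1099511627776? YES
  n = 178: C(178, 7) = 996867063280; 996867063280 < 1099511627776? YES
  n = 179: C(179, 7) = 1037437234460; 1037437234460 < 1099511627776? YES
  n = 180: C(180, 7) = 1079414463600; 1079414463600 < 1099511627776? YES
  n = 181: C(181, 7) = 1122839183400; 1122839183400 < 1099511627776? NO
  n = 182: C(182, 7) = 1167752750736; 1167752750736 < 1099511627776? NO
The largest n with C(n, 7) < 1099511627776 is n = 180 (where E[X] = 67463403975/68719476736 ≈ 0.9817217). Hence R_4(7) > 180, i.e. R_4(7) ≥ 181.

Largest n = 180; hence R_4(7) > 180.


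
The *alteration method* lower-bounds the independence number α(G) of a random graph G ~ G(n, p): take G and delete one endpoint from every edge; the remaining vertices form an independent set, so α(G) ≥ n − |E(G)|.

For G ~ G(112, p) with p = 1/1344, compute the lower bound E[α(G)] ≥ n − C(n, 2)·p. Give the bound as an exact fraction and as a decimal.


E[|E(G)|] = C(112, 2)·p = 6216 · (1/1344) = 37/8.
E[α(G)] ≥ n − E[|E(G)|] = 112 − 37/8 = 859/8.
Numerically: ≈ 107.3750.
(This is only a lower bound; the true E[α(G)] may be larger.)

E[α(G)] ≥ 859/8 ≈ 107.3750.


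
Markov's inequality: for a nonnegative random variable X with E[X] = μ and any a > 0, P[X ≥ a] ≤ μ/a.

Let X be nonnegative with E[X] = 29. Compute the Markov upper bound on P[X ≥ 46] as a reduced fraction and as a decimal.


μ = E[X] = 29, a = 46.
Markov: P[X ≥ 46] ≤ μ/a = (29)/46 = 29/46.
Numerically: ≈ 0.63043.
(Since a = 46 > μ = 29.00000, the bound 29/46 is < 1 and informative.)

P[X ≥ 46] ≤ 29/46 ≈ 0.63043.


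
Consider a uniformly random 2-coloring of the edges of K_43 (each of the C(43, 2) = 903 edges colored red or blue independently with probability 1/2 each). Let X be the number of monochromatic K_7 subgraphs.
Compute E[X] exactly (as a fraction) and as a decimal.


Let X = Σ_S X_S over the C(43, 7) = 32224114 subsets S of size 7, where X_S = 1 if the K_7 on S is monochromatic.
For a fixed S, the K_7 on S has C(7, 2) = 21 edges. P[all 21 edges red] = (1/2)^21, and likewise for blue, so P[monochromatic] = 2·(1/2)^21 = 2^{1 − 21} = 1/1048576.
Summing: E[X] = C(43, 7) · 2^{1 − 21} = 32224114 · 1/1048576 = 16112057/524288.
Numerically: E[X] ≈ 30.7313.

E[X] = C(43,7)·2^(1−C(7,2)) = 16112057/524288 ≈ 30.7313.


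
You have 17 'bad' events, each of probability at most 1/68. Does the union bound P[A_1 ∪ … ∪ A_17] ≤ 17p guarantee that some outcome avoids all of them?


Union bound: P[∪_{i=1}^{17} A_i] ≤ Σ_i P[A_i] ≤ 17·p = 17·(1/68) = 1/4.
Numerically: 1/4 ≈ 0.2500.
Is 1/4 < 1? YES.
Since P[∪ A_i] ≤ 1/4 < 1, the complement has P[∩ A_i^c] ≥ 1 − 1/4 = 3/4 > 0, so some outcome avoids every A_i.

17·p = 1/4 ≈ 0.2500; existence CERTIFIED by the union bound.


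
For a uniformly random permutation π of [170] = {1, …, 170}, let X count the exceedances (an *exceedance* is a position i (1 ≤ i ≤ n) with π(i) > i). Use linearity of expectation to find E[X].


Write X = Σ_{i=1}^{170} X_i, where X_i = 1_{π(i) > i}.
For each fixed i, π(i) is uniform over {1, …, 170} (marginal of a uniform permutation), so P[π(i) > i] = (n − i)/n. Summing: Σ_{i=1}^{170} (n − i)/n = (0 + 1 + … + 169)/170 = 170(170 − 1)/(2·170) = (170 − 1)/2.
Hence E[X] = Σ_{i=1}^{170} (170 − i)/170 = 169/2 ≈ 84.500000.

E[X] = 169/2 = 84.500000.


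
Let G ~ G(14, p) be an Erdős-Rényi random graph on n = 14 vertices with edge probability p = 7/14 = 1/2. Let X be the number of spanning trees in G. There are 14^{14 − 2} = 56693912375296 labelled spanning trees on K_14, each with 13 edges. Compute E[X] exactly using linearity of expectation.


K_14 has 14^{14 − 2} = 56693912375296 labelled spanning trees.
For each such spanning tree H, let X_H = 1 if all 13 edges of H are present in G. Then P[X_H = 1] = p^{13} = (1/2)^{13} = 1/8192.
By linearity: E[X] = Σ_H E[X_H] = 56693912375296 · p^{13} = 56693912375296 · 1/8192 = 13841287201/2.
Numerically: E[X] ≈ 6.92064e+09.

E[X] = 56693912375296 · (1/2)^{13} = 13841287201/2 ≈ 6.92064e+09.


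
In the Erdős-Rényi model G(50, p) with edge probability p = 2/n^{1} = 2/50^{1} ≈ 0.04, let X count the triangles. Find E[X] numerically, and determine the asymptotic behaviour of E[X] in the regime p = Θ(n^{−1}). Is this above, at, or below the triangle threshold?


Number of potential triangles: C(50, 3) = 19600.
Each occurs with probability p³ ≈ (0.04)³ ≈ 6.400000e-05.
By linearity: E[X] = C(50, 3)·p³ ≈ 19600 · 6.400000e-05 ≈ 1.2544.
Here α = 1, so p = 2/n is exactly at the triangle threshold p ~ 1/n. Asymptotically E[X] → c³/6 = 2³/6 = 4/3 ≈ 1.3333, a bounded constant. In this regime the triangle count is asymptotically Poisson(c³/6).

E[X] ≈ 1.2544; in regime p = Θ(1/n^{1}) E[X] stays bounded (at the triangle threshold p ~ 1/n).


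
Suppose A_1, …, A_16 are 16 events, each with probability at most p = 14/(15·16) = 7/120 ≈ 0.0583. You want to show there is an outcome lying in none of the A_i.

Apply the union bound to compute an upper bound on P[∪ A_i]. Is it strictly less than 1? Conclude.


Union bound: P[∪_{i=1}^{16} A_i] ≤ Σ_i P[A_i] ≤ 16·p = 16·(7/120) = 14/15.
Numerically: 14/15 ≈ 0.9333.
Is 14/15 < 1? YES.
Since P[∪ A_i] ≤ 14/15 < 1, the complement has P[∩ A_i^c] ≥ 1 − 14/15 = 1/15 > 0, so some outcome avoids every A_i.

16·p = 14/15 ≈ 0.9333; existence CERTIFIED by the union bound.


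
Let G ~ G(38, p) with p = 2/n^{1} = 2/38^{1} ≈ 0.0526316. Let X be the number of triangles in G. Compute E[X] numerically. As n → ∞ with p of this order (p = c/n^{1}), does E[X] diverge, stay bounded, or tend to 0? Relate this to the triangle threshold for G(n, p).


Number of potential triangles: C(38, 3) = 8436.
Each occurs with probability p³ ≈ (0.0526316)³ ≈ 1.45793847e-04.
By linearity: E[X] = C(38, 3)·p³ ≈ 8436 · 1.45793847e-04 ≈ 1.229917.
Here α = 1, so p = 2/n is exactly at the triangle threshold p ~ 1/n. Asymptotically E[X] → c³/6 = 2³/6 = 4/3 ≈ 1.333333, a bounded constant. In this regime the triangle count is asymptotically Poisson(c³/6).

E[X] ≈ 1.229917; in regime p = Θ(1/n^{1}) E[X] stays bounded (at the triangle threshold p ~ 1/n).


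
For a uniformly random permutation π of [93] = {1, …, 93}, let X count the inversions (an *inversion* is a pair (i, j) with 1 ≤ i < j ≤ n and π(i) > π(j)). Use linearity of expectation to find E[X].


Write X = Σ X_I over the C(93, 2) = 4278 pairs i < j, with X_I the indicator of one inversion.
There are 4278 indicators.
For each fixed pair i < j, the values π(i) and π(j) are two distinct elements of {1, …, 93} in uniformly random order; by symmetry P[π(i) > π(j)] = 1/2.
By linearity: E[X] = 4278 · (1/2) = C(93, 2) · (1/2) = 4278/2 = 2139 ≈ 2139.00000.

E[X] = 2139 = 2139.00000.


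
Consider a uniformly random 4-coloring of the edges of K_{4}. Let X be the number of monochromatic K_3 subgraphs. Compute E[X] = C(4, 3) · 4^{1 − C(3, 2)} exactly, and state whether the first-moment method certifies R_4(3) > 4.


E[X] = C(4, 3) · 4^{1 − 3} = 4 · 4^{−2} = 4/16.
As a reduced fraction: E[X] = 1/4 ≈ 0.250.
Is E[X] < 1? YES.
Since E[X] < 1, there exists a 4-coloring of K_{4} with no monochromatic K_3; hence R_4(3) > 4.

E[X] = 1/4 ≈ 0.250; E[X] < 1, so R_4(3) > 4.


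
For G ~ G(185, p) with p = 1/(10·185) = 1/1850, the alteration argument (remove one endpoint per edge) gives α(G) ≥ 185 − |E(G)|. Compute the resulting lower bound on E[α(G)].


E[|E(G)|] = C(185, 2)·p = 17020 · (1/1850) = 46/5.
E[α(G)] ≥ n − E[|E(G)|] = 185 − 46/5 = 879/5.
Numerically: ≈ 175.800000.
(This is only a lower bound; the true E[α(G)] may be larger.)

E[α(G)] ≥ 879/5 ≈ 175.800000.
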